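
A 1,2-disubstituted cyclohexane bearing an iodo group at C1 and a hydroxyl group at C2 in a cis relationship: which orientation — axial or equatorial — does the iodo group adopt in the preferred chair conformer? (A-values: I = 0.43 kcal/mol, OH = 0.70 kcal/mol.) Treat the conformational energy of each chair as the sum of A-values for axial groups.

axial

C1 and C2 have opposite parity, so for the cis isomer the two substituents are one axial and one equatorial in each chair.
Chair I (iodo axial, hydroxyl equatorial): E = 0.43 kcal/mol.
Chair II (iodo equatorial, hydroxyl axial): E = 0.70 kcal/mol.
Chair I is the more stable (lower-energy) conformer, and in that chair the iodo group is axial.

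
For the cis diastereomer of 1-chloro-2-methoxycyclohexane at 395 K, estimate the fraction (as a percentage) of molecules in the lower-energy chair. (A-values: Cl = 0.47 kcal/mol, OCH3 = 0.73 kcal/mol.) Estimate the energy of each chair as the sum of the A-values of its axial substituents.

C1 and C2 have opposite parity, so for the cis isomer the two substituents are one axial and one equatorial in each chair.
Chair I (chloro axial, methoxy equatorial): E = 0.47 kcal/mol; chair II (chloro equatorial, methoxy axial): E = 0.73 kcal/mol.
ΔG = 0.26 kcal/mol between the two chairs.
K = exp(ΔG/RT) with R = 1.987×10⁻³ kcal mol⁻¹ K⁻¹ and T = 395 K gives K ≈ 1.39.
Fraction in the lower-energy chair = K/(K+1) = 58.2%.

58.2%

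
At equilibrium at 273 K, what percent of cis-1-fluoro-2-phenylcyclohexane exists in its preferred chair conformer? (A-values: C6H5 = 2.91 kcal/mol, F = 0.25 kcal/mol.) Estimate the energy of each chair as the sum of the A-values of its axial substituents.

99.3%

C1 and C2 have opposite parity, so for the cis isomer the two substituents are one axial and one equatorial in each chair.
Chair I (phenyl axial, fluoro equatorial): E = 2.91 kcal/mol; chair II (phenyl equatorial, fluoro axial): E = 0.25 kcal/mol.
ΔG = 2.66 kcal/mol between the two chairs.
K = exp(ΔG/RT) with R = 1.987×10⁻³ kcal mol⁻¹ K⁻¹ and T = 273 K gives K ≈ 135.
Fraction in the lower-energy chair = K/(K+1) = 99.3%.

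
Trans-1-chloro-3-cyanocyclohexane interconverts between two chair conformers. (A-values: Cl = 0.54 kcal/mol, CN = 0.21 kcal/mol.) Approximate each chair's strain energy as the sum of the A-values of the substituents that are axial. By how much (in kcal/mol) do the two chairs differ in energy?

C1 and C3 have the same parity, so for the trans isomer the two substituents are one axial and one equatorial in each chair.
Chair I (chloro axial, cyano equatorial): E = 0.54 kcal/mol.
Chair II (chloro equatorial, cyano axial): E = 0.21 kcal/mol.
ΔE = 0.54 − 0.21 = 0.33 kcal/mol; chair II is more stable.

0.33 kcal/mol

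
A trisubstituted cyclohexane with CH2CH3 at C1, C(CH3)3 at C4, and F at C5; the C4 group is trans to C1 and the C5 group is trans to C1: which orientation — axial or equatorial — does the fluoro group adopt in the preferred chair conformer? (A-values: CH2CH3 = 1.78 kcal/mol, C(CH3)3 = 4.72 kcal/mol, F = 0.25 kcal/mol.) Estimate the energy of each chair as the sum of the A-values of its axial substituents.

axial

Chair I (ethyl axial, tert-butyl axial, fluoro equatorial): E = 6.50 kcal/mol.
Chair II (ethyl equatorial, tert-butyl equatorial, fluoro axial): E = 0.25 kcal/mol.
Chair II is the more stable (lower-energy) conformer, and in that chair the fluoro group is axial.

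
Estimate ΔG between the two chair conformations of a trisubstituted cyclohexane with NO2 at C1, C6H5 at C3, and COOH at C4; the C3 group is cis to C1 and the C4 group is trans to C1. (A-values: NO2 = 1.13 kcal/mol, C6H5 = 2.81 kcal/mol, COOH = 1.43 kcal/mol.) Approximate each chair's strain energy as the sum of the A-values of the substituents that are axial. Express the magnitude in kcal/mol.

5.37 kcal/mol

Chair I (nitro axial, phenyl axial, carboxyl axial): E = 5.37 kcal/mol.
Chair II (nitro equatorial, phenyl equatorial, carboxyl equatorial): E = 0.00 kcal/mol.
ΔE = 5.37 − 0.00 = 5.37 kcal/mol; chair II is more stable.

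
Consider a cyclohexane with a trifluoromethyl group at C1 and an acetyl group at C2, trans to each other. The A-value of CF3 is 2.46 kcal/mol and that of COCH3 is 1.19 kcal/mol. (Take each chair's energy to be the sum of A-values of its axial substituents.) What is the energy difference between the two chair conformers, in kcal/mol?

C1 and C2 have opposite parity, so for the trans isomer the two substituents are e,e in one chair and a,a in the other.
Chair I (trifluoromethyl axial, acetyl axial): E = 3.65 kcal/mol.
Chair II (trifluoromethyl equatorial, acetyl equatorial): E = 0.00 kcal/mol.
ΔE = 3.65 − 0.00 = 3.65 kcal/mol; chair II is more stable.

3.65 kcal/mol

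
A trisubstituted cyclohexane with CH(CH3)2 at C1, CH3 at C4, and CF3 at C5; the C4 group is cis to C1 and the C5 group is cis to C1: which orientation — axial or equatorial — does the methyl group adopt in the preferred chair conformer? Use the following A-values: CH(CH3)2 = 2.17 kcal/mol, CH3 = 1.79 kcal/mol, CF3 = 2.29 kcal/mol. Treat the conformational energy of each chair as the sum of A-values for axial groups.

Chair I (isopropyl axial, methyl equatorial, trifluoromethyl axial): E = 4.46 kcal/mol.
Chair II (isopropyl equatorial, methyl axial, trifluoromethyl equatorial): E = 1.79 kcal/mol.
Chair II is the more stable (lower-energy) conformer, and in that chair the methyl group is axial.

axial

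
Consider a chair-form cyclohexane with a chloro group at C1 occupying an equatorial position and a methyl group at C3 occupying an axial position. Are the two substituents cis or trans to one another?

trans

C1 and C3 have the same parity, so their axial bonds point in the same direction.
With same-parity carbons, two substituents on the same face are both axial or both equatorial; opposite faces give one of each.
Here the groups are equatorial/axial → opposite face → trans.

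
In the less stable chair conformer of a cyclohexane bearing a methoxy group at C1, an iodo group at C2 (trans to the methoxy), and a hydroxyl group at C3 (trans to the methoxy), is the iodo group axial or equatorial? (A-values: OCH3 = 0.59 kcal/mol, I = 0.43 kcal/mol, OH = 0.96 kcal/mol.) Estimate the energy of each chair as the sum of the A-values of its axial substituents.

axial

Chair I (methoxy axial, iodo axial, hydroxyl equatorial): E = 1.02 kcal/mol.
Chair II (methoxy equatorial, iodo equatorial, hydroxyl axial): E = 0.96 kcal/mol.
Chair I is the less stable (higher-energy) conformer, and in that chair the iodo group is axial.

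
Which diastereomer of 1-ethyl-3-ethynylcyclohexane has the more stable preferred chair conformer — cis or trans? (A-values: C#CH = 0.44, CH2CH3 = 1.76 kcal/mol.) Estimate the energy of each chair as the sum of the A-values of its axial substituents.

At 1,3 positions (parity same): cis → (e,e or a,a); trans → (a,e or e,a).
Best chair for cis: E = 0.00 kcal/mol; best chair for trans: E = 0.44 kcal/mol.
The cis isomer is lower by 0.44 kcal/mol.

cis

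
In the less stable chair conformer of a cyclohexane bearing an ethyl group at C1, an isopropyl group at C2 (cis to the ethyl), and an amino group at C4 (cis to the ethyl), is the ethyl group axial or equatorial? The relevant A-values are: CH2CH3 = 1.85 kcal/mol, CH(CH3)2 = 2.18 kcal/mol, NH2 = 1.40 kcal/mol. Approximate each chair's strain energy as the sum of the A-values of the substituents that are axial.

equatorial

Chair I (ethyl axial, isopropyl equatorial, amino equatorial): E = 1.85 kcal/mol.
Chair II (ethyl equatorial, isopropyl axial, amino axial): E = 3.58 kcal/mol.
Chair II is the less stable (higher-energy) conformer, and in that chair the ethyl group is equatorial.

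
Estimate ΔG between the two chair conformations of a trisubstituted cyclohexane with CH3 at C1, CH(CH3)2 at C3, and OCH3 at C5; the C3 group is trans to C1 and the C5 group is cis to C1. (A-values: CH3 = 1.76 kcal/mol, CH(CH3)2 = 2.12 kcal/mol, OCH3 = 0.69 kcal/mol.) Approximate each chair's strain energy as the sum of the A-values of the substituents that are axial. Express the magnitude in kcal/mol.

0.33 kcal/mol

Chair I (methyl axial, isopropyl equatorial, methoxy axial): E = 2.45 kcal/mol.
Chair II (methyl equatorial, isopropyl axial, methoxy equatorial): E = 2.12 kcal/mol.
ΔE = 2.45 − 2.12 = 0.33 kcal/mol; chair II is more stable.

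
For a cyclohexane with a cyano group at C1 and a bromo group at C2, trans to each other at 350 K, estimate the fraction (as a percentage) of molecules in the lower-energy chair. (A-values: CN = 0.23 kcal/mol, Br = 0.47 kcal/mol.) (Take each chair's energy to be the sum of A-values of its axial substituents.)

C1 and C2 have opposite parity, so for the trans isomer the two substituents are e,e in one chair and a,a in the other.
Chair I (cyano axial, bromo axial): E = 0.70 kcal/mol; chair II (cyano equatorial, bromo equatorial): E = 0.00 kcal/mol.
ΔG = 0.70 kcal/mol between the two chairs.
K = exp(ΔG/RT) with R = 1.987×10⁻³ kcal mol⁻¹ K⁻¹ and T = 350 K gives K ≈ 2.74.
Fraction in the lower-energy chair = K/(K+1) = 73.2%.

73.2%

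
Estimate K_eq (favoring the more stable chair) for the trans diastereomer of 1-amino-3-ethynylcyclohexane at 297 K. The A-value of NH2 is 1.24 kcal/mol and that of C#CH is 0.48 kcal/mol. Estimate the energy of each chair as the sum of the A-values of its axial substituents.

K ≈ 3.62

C1 and C3 have the same parity, so for the trans isomer the two substituents are one axial and one equatorial in each chair.
Chair I (amino axial, ethynyl equatorial): E = 1.24 kcal/mol; chair II (amino equatorial, ethynyl axial): E = 0.48 kcal/mol.
ΔG = 0.76 kcal/mol between the two chairs.
K = exp(ΔG/RT) with R = 1.987×10⁻³ kcal mol⁻¹ K⁻¹ and T = 297 K gives K ≈ 3.62.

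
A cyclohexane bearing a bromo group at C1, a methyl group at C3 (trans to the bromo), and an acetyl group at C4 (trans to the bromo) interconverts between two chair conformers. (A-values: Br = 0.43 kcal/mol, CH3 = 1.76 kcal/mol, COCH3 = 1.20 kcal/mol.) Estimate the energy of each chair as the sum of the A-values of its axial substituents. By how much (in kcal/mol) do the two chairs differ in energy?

Chair I (bromo axial, methyl equatorial, acetyl axial): E = 1.63 kcal/mol.
Chair II (bromo equatorial, methyl axial, acetyl equatorial): E = 1.76 kcal/mol.
ΔE = 1.76 − 1.63 = 0.13 kcal/mol; chair I is more stable.

0.13 kcal/mol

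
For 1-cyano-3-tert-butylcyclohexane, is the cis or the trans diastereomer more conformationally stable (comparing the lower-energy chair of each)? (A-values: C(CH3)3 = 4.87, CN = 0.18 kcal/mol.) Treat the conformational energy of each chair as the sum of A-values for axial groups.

At 1,3 positions (parity same): cis → (e,e or a,a); trans → (a,e or e,a).
Best chair for cis: E = 0.00 kcal/mol; best chair for trans: E = 0.18 kcal/mol.
The cis isomer is lower by 0.18 kcal/mol.

cis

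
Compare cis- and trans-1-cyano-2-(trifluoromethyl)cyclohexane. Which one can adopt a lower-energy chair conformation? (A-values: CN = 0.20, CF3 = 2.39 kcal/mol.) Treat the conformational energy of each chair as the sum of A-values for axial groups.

At 1,2 positions (parity opposite): cis → (a,e or e,a); trans → (e,e or a,a).
Best chair for cis: E = 0.20 kcal/mol; best chair for trans: E = 0.00 kcal/mol.
The trans isomer is lower by 0.20 kcal/mol.

trans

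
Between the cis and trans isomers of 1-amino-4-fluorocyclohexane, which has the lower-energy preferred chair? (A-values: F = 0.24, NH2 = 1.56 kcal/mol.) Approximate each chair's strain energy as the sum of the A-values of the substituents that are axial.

trans

At 1,4 positions (parity opposite): cis → (a,e or e,a); trans → (e,e or a,a).
Best chair for cis: E = 0.24 kcal/mol; best chair for trans: E = 0.00 kcal/mol.
The trans isomer is lower by 0.24 kcal/mol.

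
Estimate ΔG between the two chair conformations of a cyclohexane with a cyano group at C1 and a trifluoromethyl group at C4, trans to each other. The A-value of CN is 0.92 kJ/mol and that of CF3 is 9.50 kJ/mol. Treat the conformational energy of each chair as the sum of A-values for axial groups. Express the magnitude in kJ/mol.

C1 and C4 have opposite parity, so for the trans isomer the two substituents are e,e in one chair and a,a in the other.
Chair I (cyano axial, trifluoromethyl axial): E = 10.42 kJ/mol.
Chair II (cyano equatorial, trifluoromethyl equatorial): E = 0.00 kJ/mol.
ΔE = 10.42 − 0.00 = 10.42 kJ/mol; chair II is more stable.

10.42 kJ/mol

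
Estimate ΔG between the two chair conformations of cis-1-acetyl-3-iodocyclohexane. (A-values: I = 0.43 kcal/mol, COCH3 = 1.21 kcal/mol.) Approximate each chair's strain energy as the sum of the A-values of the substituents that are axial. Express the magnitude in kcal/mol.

1.64 kcal/mol

C1 and C3 have the same parity, so for the cis isomer the two substituents are e,e in one chair and a,a in the other.
Chair I (iodo axial, acetyl axial): E = 1.64 kcal/mol.
Chair II (iodo equatorial, acetyl equatorial): E = 0.00 kcal/mol.
ΔE = 1.64 − 0.00 = 1.64 kcal/mol; chair II is more stable.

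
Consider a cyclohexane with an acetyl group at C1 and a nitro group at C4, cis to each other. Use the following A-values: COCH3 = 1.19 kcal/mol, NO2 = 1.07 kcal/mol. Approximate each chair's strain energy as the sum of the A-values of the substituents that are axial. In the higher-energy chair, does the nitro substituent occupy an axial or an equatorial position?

C1 and C4 have opposite parity, so for the cis isomer the two substituents are one axial and one equatorial in each chair.
Chair I (acetyl axial, nitro equatorial): E = 1.19 kcal/mol.
Chair II (acetyl equatorial, nitro axial): E = 1.07 kcal/mol.
Chair I is the less stable (higher-energy) conformer, and in that chair the nitro group is equatorial.

equatorial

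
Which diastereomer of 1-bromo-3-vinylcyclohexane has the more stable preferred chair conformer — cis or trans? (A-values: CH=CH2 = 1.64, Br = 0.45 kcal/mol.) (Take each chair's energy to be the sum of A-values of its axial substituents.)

cis

At 1,3 positions (parity same): cis → (e,e or a,a); trans → (a,e or e,a).
Best chair for cis: E = 0.00 kcal/mol; best chair for trans: E = 0.45 kcal/mol.
The cis isomer is lower by 0.45 kcal/mol.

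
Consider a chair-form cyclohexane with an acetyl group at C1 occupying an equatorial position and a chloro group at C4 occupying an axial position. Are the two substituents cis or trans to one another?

C1 and C4 have opposite parity, so their axial bonds point in opposite directions.
With opposite-parity carbons, two substituents on the same face are one axial and one equatorial; opposite faces give both axial or both equatorial.
Here the groups are equatorial/axial → same face → cis.

cis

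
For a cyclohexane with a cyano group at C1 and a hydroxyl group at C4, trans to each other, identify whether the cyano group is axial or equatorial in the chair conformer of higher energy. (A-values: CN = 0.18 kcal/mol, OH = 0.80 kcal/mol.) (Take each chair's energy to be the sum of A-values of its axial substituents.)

axial

C1 and C4 have opposite parity, so for the trans isomer the two substituents are e,e in one chair and a,a in the other.
Chair I (cyano axial, hydroxyl axial): E = 0.98 kcal/mol.
Chair II (cyano equatorial, hydroxyl equatorial): E = 0.00 kcal/mol.
Chair I is the less stable (higher-energy) conformer, and in that chair the cyano group is axial.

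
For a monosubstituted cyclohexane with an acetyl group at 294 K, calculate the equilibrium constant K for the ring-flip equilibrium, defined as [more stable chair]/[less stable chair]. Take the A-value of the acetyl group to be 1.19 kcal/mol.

One chair has the acetyl group axial (E = 1.19 kcal/mol) and the other has it equatorial (E = 0).
ΔG = 1.19 kcal/mol between the two chairs.
K = exp(ΔG/RT) with R = 1.987×10⁻³ kcal mol⁻¹ K⁻¹ and T = 294 K gives K ≈ 7.67.

K ≈ 7.67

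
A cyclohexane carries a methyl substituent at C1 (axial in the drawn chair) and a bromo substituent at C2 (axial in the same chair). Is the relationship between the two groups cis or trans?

trans

C1 and C2 have opposite parity, so their axial bonds point in opposite directions.
With opposite-parity carbons, two substituents on the same face are one axial and one equatorial; opposite faces give both axial or both equatorial.
Here the groups are axial/axial → opposite face → trans.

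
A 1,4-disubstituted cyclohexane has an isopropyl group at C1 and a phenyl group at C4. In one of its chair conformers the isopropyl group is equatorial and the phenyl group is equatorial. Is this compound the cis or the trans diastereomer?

C1 and C4 have opposite parity, so their axial bonds point in opposite directions.
With opposite-parity carbons, two substituents on the same face are one axial and one equatorial; opposite faces give both axial or both equatorial.
Here the groups are equatorial/equatorial → opposite face → trans.

trans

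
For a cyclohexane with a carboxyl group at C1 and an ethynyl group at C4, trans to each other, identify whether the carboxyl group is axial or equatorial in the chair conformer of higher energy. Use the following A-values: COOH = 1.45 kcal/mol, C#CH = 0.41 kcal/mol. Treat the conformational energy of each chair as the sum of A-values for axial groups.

axial

C1 and C4 have opposite parity, so for the trans isomer the two substituents are e,e in one chair and a,a in the other.
Chair I (carboxyl axial, ethynyl axial): E = 1.86 kcal/mol.
Chair II (carboxyl equatorial, ethynyl equatorial): E = 0.00 kcal/mol.
Chair I is the less stable (higher-energy) conformer, and in that chair the carboxyl group is axial.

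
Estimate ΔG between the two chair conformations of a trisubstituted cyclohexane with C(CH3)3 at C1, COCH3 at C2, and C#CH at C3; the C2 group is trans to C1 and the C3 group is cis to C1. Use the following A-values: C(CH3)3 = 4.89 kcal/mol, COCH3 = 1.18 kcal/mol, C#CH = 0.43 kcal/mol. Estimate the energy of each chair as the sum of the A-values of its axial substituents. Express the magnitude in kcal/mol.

Chair I (tert-butyl axial, acetyl axial, ethynyl axial): E = 6.50 kcal/mol.
Chair II (tert-butyl equatorial, acetyl equatorial, ethynyl equatorial): E = 0.00 kcal/mol.
ΔE = 6.50 − 0.00 = 6.50 kcal/mol; chair II is more stable.

6.50 kcal/mol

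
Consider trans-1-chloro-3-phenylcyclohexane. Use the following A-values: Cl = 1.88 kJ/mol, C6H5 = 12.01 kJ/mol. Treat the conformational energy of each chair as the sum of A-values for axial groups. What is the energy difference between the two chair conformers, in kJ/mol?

C1 and C3 have the same parity, so for the trans isomer the two substituents are one axial and one equatorial in each chair.
Chair I (chloro axial, phenyl equatorial): E = 1.88 kJ/mol.
Chair II (chloro equatorial, phenyl axial): E = 12.01 kJ/mol.
ΔE = 12.01 − 1.88 = 10.13 kJ/mol; chair I is more stable.

10.13 kJ/mol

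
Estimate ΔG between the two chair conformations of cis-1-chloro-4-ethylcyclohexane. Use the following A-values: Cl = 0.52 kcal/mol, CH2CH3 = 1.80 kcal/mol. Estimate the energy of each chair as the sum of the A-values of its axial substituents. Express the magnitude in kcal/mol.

C1 and C4 have opposite parity, so for the cis isomer the two substituents are one axial and one equatorial in each chair.
Chair I (chloro axial, ethyl equatorial): E = 0.52 kcal/mol.
Chair II (chloro equatorial, ethyl axial): E = 1.80 kcal/mol.
ΔE = 1.80 − 0.52 = 1.28 kcal/mol; chair I is more stable.

1.28 kcal/mol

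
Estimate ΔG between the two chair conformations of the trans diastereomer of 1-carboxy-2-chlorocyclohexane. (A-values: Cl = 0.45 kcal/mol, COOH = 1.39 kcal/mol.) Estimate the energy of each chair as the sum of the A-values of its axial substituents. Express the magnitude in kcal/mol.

C1 and C2 have opposite parity, so for the trans isomer the two substituents are e,e in one chair and a,a in the other.
Chair I (chloro axial, carboxyl axial): E = 1.84 kcal/mol.
Chair II (chloro equatorial, carboxyl equatorial): E = 0.00 kcal/mol.
ΔE = 1.84 − 0.00 = 1.84 kcal/mol; chair II is more stable.

1.84 kcal/mol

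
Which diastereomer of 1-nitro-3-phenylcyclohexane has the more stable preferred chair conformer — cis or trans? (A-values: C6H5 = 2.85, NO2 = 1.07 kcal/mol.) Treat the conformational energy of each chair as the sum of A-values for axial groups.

cis

At 1,3 positions (parity same): cis → (e,e or a,a); trans → (a,e or e,a).
Best chair for cis: E = 0.00 kcal/mol; best chair for trans: E = 1.07 kcal/mol.
The cis isomer is lower by 1.07 kcal/mol.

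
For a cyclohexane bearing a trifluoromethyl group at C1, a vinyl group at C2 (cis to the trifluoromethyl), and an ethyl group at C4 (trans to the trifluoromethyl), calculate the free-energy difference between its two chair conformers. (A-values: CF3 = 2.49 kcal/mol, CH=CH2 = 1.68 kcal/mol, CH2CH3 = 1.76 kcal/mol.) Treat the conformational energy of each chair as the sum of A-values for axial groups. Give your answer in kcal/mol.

Chair I (trifluoromethyl axial, vinyl equatorial, ethyl axial): E = 4.25 kcal/mol.
Chair II (trifluoromethyl equatorial, vinyl axial, ethyl equatorial): E = 1.68 kcal/mol.
ΔE = 4.25 − 1.68 = 2.57 kcal/mol; chair II is more stable.

2.57 kcal/mol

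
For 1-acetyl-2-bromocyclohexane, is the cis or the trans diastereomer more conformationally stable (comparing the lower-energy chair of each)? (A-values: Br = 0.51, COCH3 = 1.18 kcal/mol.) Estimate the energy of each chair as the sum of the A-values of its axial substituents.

At 1,2 positions (parity opposite): cis → (a,e or e,a); trans → (e,e or a,a).
Best chair for cis: E = 0.51 kcal/mol; best chair for trans: E = 0.00 kcal/mol.
The trans isomer is lower by 0.51 kcal/mol.

trans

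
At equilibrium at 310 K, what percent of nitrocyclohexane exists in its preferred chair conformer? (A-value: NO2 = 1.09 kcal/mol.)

One chair has the nitro group axial (E = 1.09 kcal/mol) and the other has it equatorial (E = 0).
ΔG = 1.09 kcal/mol between the two chairs.
K = exp(ΔG/RT) with R = 1.987×10⁻³ kcal mol⁻¹ K⁻¹ and T = 310 K gives K ≈ 5.87.
Fraction in the lower-energy chair = K/(K+1) = 85.4%.

85.4%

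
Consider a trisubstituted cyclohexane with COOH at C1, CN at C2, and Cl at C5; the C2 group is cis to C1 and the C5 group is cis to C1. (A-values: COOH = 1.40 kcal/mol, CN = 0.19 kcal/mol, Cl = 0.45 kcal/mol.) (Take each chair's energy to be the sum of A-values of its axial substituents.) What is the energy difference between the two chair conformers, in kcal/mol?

1.66 kcal/mol

Chair I (carboxyl axial, cyano equatorial, chloro axial): E = 1.85 kcal/mol.
Chair II (carboxyl equatorial, cyano axial, chloro equatorial): E = 0.19 kcal/mol.
ΔE = 1.85 − 0.19 = 1.66 kcal/mol; chair II is more stable.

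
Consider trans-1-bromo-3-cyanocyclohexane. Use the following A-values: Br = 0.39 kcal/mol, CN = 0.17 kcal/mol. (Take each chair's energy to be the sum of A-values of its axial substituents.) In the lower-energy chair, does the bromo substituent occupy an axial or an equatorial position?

equatorial

C1 and C3 have the same parity, so for the trans isomer the two substituents are one axial and one equatorial in each chair.
Chair I (bromo axial, cyano equatorial): E = 0.39 kcal/mol.
Chair II (bromo equatorial, cyano axial): E = 0.17 kcal/mol.
Chair II is the more stable (lower-energy) conformer, and in that chair the bromo group is equatorial.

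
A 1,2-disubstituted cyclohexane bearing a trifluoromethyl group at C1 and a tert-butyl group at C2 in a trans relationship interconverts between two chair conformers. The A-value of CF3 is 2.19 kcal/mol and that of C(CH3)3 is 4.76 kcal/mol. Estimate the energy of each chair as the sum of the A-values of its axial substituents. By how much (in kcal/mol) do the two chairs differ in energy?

C1 and C2 have opposite parity, so for the trans isomer the two substituents are e,e in one chair and a,a in the other.
Chair I (trifluoromethyl axial, tert-butyl axial): E = 6.95 kcal/mol.
Chair II (trifluoromethyl equatorial, tert-butyl equatorial): E = 0.00 kcal/mol.
ΔE = 6.95 − 0.00 = 6.95 kcal/mol; chair II is more stable.

6.95 kcal/mol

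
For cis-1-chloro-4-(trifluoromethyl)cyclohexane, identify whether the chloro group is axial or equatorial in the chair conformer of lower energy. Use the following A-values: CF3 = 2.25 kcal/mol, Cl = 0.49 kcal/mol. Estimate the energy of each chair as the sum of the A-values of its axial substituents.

C1 and C4 have opposite parity, so for the cis isomer the two substituents are one axial and one equatorial in each chair.
Chair I (trifluoromethyl axial, chloro equatorial): E = 2.25 kcal/mol.
Chair II (trifluoromethyl equatorial, chloro axial): E = 0.49 kcal/mol.
Chair II is the more stable (lower-energy) conformer, and in that chair the chloro group is axial.

axial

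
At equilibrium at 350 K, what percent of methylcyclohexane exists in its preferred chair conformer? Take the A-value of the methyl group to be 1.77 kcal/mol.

92.7%

One chair has the methyl group axial (E = 1.77 kcal/mol) and the other has it equatorial (E = 0).
ΔG = 1.77 kcal/mol between the two chairs.
K = exp(ΔG/RT) with R = 1.987×10⁻³ kcal mol⁻¹ K⁻¹ and T = 350 K gives K ≈ 12.7.
Fraction in the lower-energy chair = K/(K+1) = 92.7%.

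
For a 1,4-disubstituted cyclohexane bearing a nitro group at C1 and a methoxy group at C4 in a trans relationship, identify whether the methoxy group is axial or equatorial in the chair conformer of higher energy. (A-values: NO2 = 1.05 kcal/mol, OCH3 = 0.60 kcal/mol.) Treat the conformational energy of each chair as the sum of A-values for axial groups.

axial

C1 and C4 have opposite parity, so for the trans isomer the two substituents are e,e in one chair and a,a in the other.
Chair I (nitro axial, methoxy axial): E = 1.65 kcal/mol.
Chair II (nitro equatorial, methoxy equatorial): E = 0.00 kcal/mol.
Chair I is the less stable (higher-energy) conformer, and in that chair the methoxy group is axial.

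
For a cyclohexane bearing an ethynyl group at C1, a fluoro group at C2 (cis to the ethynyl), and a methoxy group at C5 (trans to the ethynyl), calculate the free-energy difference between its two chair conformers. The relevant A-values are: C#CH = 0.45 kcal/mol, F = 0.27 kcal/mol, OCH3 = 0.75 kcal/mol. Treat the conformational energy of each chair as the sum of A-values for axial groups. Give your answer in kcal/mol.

Chair I (ethynyl axial, fluoro equatorial, methoxy equatorial): E = 0.45 kcal/mol.
Chair II (ethynyl equatorial, fluoro axial, methoxy axial): E = 1.02 kcal/mol.
ΔE = 1.02 − 0.45 = 0.57 kcal/mol; chair I is more stable.

0.57 kcal/mol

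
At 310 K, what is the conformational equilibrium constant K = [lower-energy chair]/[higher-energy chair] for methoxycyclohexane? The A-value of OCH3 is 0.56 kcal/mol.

One chair has the methoxy group axial (E = 0.56 kcal/mol) and the other has it equatorial (E = 0).
ΔG = 0.56 kcal/mol between the two chairs.
K = exp(ΔG/RT) with R = 1.987×10⁻³ kcal mol⁻¹ K⁻¹ and T = 310 K gives K ≈ 2.48.

K ≈ 2.48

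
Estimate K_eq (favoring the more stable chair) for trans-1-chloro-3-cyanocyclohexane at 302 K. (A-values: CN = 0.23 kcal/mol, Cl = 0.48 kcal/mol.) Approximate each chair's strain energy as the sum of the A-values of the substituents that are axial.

C1 and C3 have the same parity, so for the trans isomer the two substituents are one axial and one equatorial in each chair.
Chair I (cyano axial, chloro equatorial): E = 0.23 kcal/mol; chair II (cyano equatorial, chloro axial): E = 0.48 kcal/mol.
ΔG = 0.25 kcal/mol between the two chairs.
K = exp(ΔG/RT) with R = 1.987×10⁻³ kcal mol⁻¹ K⁻¹ and T = 302 K gives K ≈ 1.52.

K ≈ 1.52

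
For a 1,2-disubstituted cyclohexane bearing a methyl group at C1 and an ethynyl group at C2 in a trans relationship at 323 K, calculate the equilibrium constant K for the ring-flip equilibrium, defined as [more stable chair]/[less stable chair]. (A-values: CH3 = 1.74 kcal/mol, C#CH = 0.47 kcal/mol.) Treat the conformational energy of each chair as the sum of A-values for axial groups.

C1 and C2 have opposite parity, so for the trans isomer the two substituents are e,e in one chair and a,a in the other.
Chair I (methyl axial, ethynyl axial): E = 2.21 kcal/mol; chair II (methyl equatorial, ethynyl equatorial): E = 0.00 kcal/mol.
ΔG = 2.21 kcal/mol between the two chairs.
K = exp(ΔG/RT) with R = 1.987×10⁻³ kcal mol⁻¹ K⁻¹ and T = 323 K gives K ≈ 31.3.

K ≈ 31.3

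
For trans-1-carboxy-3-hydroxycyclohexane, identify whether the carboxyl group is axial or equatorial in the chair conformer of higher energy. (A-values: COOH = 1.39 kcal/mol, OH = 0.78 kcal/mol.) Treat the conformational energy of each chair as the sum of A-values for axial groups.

axial

C1 and C3 have the same parity, so for the trans isomer the two substituents are one axial and one equatorial in each chair.
Chair I (carboxyl axial, hydroxyl equatorial): E = 1.39 kcal/mol.
Chair II (carboxyl equatorial, hydroxyl axial): E = 0.78 kcal/mol.
Chair I is the less stable (higher-energy) conformer, and in that chair the carboxyl group is axial.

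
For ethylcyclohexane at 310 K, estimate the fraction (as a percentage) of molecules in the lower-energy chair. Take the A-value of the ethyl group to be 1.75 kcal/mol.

94.5%

One chair has the ethyl group axial (E = 1.75 kcal/mol) and the other has it equatorial (E = 0).
ΔG = 1.75 kcal/mol between the two chairs.
K = exp(ΔG/RT) with R = 1.987×10⁻³ kcal mol⁻¹ K⁻¹ and T = 310 K gives K ≈ 17.1.
Fraction in the lower-energy chair = K/(K+1) = 94.5%.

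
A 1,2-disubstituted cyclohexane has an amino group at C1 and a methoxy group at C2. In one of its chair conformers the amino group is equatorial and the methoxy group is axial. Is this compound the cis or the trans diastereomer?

C1 and C2 have opposite parity, so their axial bonds point in opposite directions.
With opposite-parity carbons, two substituents on the same face are one axial and one equatorial; opposite faces give both axial or both equatorial.
Here the groups are equatorial/axial → same face → cis.

cis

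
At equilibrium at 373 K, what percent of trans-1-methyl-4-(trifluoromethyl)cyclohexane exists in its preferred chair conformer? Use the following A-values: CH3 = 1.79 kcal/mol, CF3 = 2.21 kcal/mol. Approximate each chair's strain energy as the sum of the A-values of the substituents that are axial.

C1 and C4 have opposite parity, so for the trans isomer the two substituents are e,e in one chair and a,a in the other.
Chair I (methyl axial, trifluoromethyl axial): E = 4.00 kcal/mol; chair II (methyl equatorial, trifluoromethyl equatorial): E = 0.00 kcal/mol.
ΔG = 4.00 kcal/mol between the two chairs.
K = exp(ΔG/RT) with R = 1.987×10⁻³ kcal mol⁻¹ K⁻¹ and T = 373 K gives K ≈ 221.
Fraction in the lower-energy chair = K/(K+1) = 99.5%.

99.5%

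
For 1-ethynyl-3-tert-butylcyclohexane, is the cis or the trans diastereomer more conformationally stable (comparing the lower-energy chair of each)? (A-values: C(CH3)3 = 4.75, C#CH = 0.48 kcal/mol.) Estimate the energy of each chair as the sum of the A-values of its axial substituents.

At 1,3 positions (parity same): cis → (e,e or a,a); trans → (a,e or e,a).
Best chair for cis: E = 0.00 kcal/mol; best chair for trans: E = 0.48 kcal/mol.
The cis isomer is lower by 0.48 kcal/mol.

cis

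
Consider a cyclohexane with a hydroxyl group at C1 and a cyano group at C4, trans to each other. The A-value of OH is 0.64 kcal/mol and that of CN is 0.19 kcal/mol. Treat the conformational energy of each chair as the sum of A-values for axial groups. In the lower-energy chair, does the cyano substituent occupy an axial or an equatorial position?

equatorial

C1 and C4 have opposite parity, so for the trans isomer the two substituents are e,e in one chair and a,a in the other.
Chair I (hydroxyl axial, cyano axial): E = 0.83 kcal/mol.
Chair II (hydroxyl equatorial, cyano equatorial): E = 0.00 kcal/mol.
Chair II is the more stable (lower-energy) conformer, and in that chair the cyano group is equatorial.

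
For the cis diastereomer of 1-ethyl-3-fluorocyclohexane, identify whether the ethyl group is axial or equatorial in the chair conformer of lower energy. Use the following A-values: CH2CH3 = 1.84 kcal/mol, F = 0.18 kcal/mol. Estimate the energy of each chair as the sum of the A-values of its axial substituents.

C1 and C3 have the same parity, so for the cis isomer the two substituents are e,e in one chair and a,a in the other.
Chair I (ethyl axial, fluoro axial): E = 2.02 kcal/mol.
Chair II (ethyl equatorial, fluoro equatorial): E = 0.00 kcal/mol.
Chair II is the more stable (lower-energy) conformer, and in that chair the ethyl group is equatorial.

equatorial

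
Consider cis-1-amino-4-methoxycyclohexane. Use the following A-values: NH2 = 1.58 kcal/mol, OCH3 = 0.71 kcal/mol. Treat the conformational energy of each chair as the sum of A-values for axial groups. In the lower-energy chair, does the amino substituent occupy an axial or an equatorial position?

equatorial

C1 and C4 have opposite parity, so for the cis isomer the two substituents are one axial and one equatorial in each chair.
Chair I (amino axial, methoxy equatorial): E = 1.58 kcal/mol.
Chair II (amino equatorial, methoxy axial): E = 0.71 kcal/mol.
Chair II is the more stable (lower-energy) conformer, and in that chair the amino group is equatorial.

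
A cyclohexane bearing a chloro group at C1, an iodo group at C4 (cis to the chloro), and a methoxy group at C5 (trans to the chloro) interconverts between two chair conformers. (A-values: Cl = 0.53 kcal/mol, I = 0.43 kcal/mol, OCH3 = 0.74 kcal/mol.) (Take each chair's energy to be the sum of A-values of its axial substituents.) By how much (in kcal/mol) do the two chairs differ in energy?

0.64 kcal/mol

Chair I (chloro axial, iodo equatorial, methoxy equatorial): E = 0.53 kcal/mol.
Chair II (chloro equatorial, iodo axial, methoxy axial): E = 1.17 kcal/mol.
ΔE = 1.17 − 0.53 = 0.64 kcal/mol; chair I is more stable.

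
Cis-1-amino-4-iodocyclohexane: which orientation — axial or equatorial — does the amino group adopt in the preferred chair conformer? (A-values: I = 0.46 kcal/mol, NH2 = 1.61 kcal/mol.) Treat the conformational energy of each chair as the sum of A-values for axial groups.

C1 and C4 have opposite parity, so for the cis isomer the two substituents are one axial and one equatorial in each chair.
Chair I (iodo axial, amino equatorial): E = 0.46 kcal/mol.
Chair II (iodo equatorial, amino axial): E = 1.61 kcal/mol.
Chair I is the more stable (lower-energy) conformer, and in that chair the amino group is equatorial.

equatorial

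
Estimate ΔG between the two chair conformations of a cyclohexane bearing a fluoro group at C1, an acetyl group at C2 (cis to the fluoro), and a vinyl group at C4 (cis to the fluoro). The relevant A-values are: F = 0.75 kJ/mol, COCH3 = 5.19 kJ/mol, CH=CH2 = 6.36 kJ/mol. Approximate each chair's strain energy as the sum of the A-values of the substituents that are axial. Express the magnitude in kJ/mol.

10.80 kJ/mol

Chair I (fluoro axial, acetyl equatorial, vinyl equatorial): E = 0.75 kJ/mol.
Chair II (fluoro equatorial, acetyl axial, vinyl axial): E = 11.55 kJ/mol.
ΔE = 11.55 − 0.75 = 10.80 kJ/mol; chair I is more stable.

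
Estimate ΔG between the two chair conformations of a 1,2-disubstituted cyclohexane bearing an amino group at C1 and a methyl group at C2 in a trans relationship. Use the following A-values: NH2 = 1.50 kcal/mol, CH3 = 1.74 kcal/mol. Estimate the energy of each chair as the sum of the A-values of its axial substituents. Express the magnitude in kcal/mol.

3.24 kcal/mol

C1 and C2 have opposite parity, so for the trans isomer the two substituents are e,e in one chair and a,a in the other.
Chair I (amino axial, methyl axial): E = 3.24 kcal/mol.
Chair II (amino equatorial, methyl equatorial): E = 0.00 kcal/mol.
ΔE = 3.24 − 0.00 = 3.24 kcal/mol; chair II is more stable.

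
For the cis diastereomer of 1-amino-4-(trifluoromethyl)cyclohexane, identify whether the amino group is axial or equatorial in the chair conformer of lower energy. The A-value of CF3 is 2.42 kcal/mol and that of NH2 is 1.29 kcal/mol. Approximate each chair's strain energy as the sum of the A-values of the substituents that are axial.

C1 and C4 have opposite parity, so for the cis isomer the two substituents are one axial and one equatorial in each chair.
Chair I (trifluoromethyl axial, amino equatorial): E = 2.42 kcal/mol.
Chair II (trifluoromethyl equatorial, amino axial): E = 1.29 kcal/mol.
Chair II is the more stable (lower-energy) conformer, and in that chair the amino group is axial.

axial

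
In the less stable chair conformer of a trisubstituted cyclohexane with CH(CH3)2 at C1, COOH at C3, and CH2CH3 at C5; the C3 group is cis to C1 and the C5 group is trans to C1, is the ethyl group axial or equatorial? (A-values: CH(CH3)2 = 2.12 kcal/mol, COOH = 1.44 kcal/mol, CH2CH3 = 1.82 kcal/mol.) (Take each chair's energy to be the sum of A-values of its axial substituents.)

equatorial

Chair I (isopropyl axial, carboxyl axial, ethyl equatorial): E = 3.56 kcal/mol.
Chair II (isopropyl equatorial, carboxyl equatorial, ethyl axial): E = 1.82 kcal/mol.
Chair I is the less stable (higher-energy) conformer, and in that chair the ethyl group is equatorial.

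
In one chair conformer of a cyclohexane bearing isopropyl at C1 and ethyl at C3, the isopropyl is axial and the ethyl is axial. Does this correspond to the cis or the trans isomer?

cis

C1 and C3 have the same parity, so their axial bonds point in the same direction.
With same-parity carbons, two substituents on the same face are both axial or both equatorial; opposite faces give one of each.
Here the groups are axial/axial → same face → cis.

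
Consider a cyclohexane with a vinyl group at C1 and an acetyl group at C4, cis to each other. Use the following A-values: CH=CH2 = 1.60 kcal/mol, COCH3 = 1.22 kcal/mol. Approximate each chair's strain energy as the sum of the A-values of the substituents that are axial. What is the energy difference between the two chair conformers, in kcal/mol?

C1 and C4 have opposite parity, so for the cis isomer the two substituents are one axial and one equatorial in each chair.
Chair I (vinyl axial, acetyl equatorial): E = 1.60 kcal/mol.
Chair II (vinyl equatorial, acetyl axial): E = 1.22 kcal/mol.
ΔE = 1.60 − 1.22 = 0.38 kcal/mol; chair II is more stable.

0.38 kcal/mol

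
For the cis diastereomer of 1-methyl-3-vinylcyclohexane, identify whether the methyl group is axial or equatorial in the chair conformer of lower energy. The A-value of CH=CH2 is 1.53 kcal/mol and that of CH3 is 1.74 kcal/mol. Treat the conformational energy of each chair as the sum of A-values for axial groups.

equatorial

C1 and C3 have the same parity, so for the cis isomer the two substituents are e,e in one chair and a,a in the other.
Chair I (vinyl axial, methyl axial): E = 3.27 kcal/mol.
Chair II (vinyl equatorial, methyl equatorial): E = 0.00 kcal/mol.
Chair II is the more stable (lower-energy) conformer, and in that chair the methyl group is equatorial.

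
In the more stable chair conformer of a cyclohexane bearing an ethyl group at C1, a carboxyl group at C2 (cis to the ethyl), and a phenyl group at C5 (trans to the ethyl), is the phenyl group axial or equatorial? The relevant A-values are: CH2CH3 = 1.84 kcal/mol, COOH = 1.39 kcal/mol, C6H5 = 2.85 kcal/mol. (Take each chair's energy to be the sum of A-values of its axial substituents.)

equatorial

Chair I (ethyl axial, carboxyl equatorial, phenyl equatorial): E = 1.84 kcal/mol.
Chair II (ethyl equatorial, carboxyl axial, phenyl axial): E = 4.24 kcal/mol.
Chair I is the more stable (lower-energy) conformer, and in that chair the phenyl group is equatorial.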